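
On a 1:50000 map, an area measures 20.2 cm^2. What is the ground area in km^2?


ground_area = 20.2 * (50000/100)^2 = 5050000.0 m^2 = 5.05 km^2

5.05 km^2


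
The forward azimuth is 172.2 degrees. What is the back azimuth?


back azimuth = (172.2 + 180) mod 360 = 352.2 degrees

352.2 degrees


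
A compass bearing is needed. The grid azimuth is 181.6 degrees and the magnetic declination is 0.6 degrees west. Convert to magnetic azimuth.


magnetic azimuth = grid azimuth - declination (east +ve)
mag_az = 181.6 - -0.6 = 182.2 degrees

182.2 degrees


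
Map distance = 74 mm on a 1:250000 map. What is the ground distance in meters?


ground = 74 mm * 250000 / 1000 = 18500.0 m

18500.0 m


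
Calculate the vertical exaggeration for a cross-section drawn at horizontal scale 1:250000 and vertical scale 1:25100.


VE = horizontal_scale / vertical_scale = 250000 / 25100 ≈ 10.0

10.0x


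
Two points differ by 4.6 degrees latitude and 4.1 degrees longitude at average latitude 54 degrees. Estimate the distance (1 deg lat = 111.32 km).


dlat_km = 4.6 * 111.32 = 512.072
dlon_km = 4.1 * 111.32 * cos(54) ≈ 268.272
dist = sqrt(512.072^2 + 268.272^2) ≈ 578.1 km

578.1 km


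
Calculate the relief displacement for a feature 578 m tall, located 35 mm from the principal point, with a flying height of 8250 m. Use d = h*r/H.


d = h * r / H = 578 * 35 / 8250 = 2.45 mm

2.45 mm


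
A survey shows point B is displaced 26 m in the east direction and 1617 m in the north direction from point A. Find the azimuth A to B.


az = atan2(26, 1617) = 0.9 deg
adjusted to 0-360: 0.9 degrees

0.9 degrees


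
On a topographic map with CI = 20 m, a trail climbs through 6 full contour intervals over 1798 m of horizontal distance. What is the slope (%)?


elevation change = 6 * 20 = 120 m
slope = 120 / 1798 * 100 = 6.7%

6.7%


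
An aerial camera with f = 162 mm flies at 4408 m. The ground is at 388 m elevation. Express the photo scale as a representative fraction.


scale = f / (H - h) = 162 mm / 4020 m = 162 / 4020000 = 1:24815

1:24815


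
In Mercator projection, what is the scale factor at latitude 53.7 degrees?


SF = 1 / cos(53.7) = 1 / 0.592013 = 1.689

1.689


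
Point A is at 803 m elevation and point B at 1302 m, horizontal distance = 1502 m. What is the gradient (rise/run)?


gradient = (1302 - 803) / 1502 = 499 / 1502 = 0.3322

0.3322


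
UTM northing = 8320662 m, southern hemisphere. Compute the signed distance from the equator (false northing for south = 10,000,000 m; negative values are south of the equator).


For southern: actual = 8320662 - 10000000 = -1679338 m

-1679338 m


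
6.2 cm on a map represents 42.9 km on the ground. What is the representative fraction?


ground = 42.9 km = 4290000 cm; RF denominator = ground / map = 4290000 / 6.2 ≈ 691935; RF = 1:691935

1:691935


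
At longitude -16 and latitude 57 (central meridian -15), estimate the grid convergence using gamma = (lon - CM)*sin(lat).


gamma = (-16 - -15) * sin(57) = -1 * 0.838671 = -0.839 degrees

-0.839 degrees


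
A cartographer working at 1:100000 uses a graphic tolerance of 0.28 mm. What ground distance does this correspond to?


ground = 0.28 mm * 100000 / 1000 = 28.0 m

28.0 m


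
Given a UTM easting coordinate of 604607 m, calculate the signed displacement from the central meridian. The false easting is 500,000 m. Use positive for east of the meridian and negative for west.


displacement = 604607 - 500000 = 104607 m

104607 m


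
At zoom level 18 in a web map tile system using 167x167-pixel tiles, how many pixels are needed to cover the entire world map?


tiles per axis = 2^18 = 262144
total tiles = 262144^2 = 68719476736
pixels per axis = 262144 * 167 = 43778048
total pixels = 43778048^2 = 1916517486690304

1916517486690304 pixels


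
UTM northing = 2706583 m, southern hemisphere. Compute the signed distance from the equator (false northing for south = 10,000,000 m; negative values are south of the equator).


For southern: actual = 2706583 - 10000000 = -7293417 m

-7293417 m


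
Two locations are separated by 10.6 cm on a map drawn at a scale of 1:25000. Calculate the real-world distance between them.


ground = 10.6 cm * 25000 / 100 = 2650.0 m = 2.65 km

2.65 km


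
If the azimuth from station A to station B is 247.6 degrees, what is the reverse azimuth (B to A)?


back azimuth = (247.6 + 180) mod 360 = 67.6 degrees

67.6 degrees


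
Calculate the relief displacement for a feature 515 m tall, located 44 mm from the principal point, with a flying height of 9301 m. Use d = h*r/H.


d = h * r / H = 515 * 44 / 9301 = 2.44 mm

2.44 mm


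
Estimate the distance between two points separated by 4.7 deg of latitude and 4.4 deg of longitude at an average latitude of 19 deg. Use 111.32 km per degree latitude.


dlat_km = 4.7 * 111.32 = 523.204
dlon_km = 4.4 * 111.32 * cos(19) ≈ 463.123
dist = sqrt(523.204^2 + 463.123^2) ≈ 698.7 km

698.7 km


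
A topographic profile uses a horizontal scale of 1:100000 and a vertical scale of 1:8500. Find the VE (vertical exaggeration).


VE = horizontal_scale / vertical_scale = 100000 / 8500 ≈ 11.8

11.8x


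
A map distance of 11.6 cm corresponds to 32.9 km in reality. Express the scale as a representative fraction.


ground = 32.9 km = 3290000 cm; RF denominator = ground / map = 3290000 / 11.6 ≈ 283621; RF = 1:283621

1:283621


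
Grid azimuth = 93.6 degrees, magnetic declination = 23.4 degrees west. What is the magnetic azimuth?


magnetic azimuth = grid azimuth - declination (east +ve)
mag_az = 93.6 - -23.4 = 117.0 degrees

117.0 degrees


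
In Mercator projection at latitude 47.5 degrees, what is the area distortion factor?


area_distortion = 1/cos^2(47.5) = 2.191

2.191


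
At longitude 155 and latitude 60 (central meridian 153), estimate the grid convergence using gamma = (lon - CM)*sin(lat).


gamma = (155 - 153) * sin(60) = 2 * 0.866025 = 1.732 degrees

1.732 degrees


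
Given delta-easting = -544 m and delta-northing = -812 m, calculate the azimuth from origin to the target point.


az = atan2(-544, -812) = -146.2 deg
adjusted to 0-360: 213.8 degrees

213.8 degrees


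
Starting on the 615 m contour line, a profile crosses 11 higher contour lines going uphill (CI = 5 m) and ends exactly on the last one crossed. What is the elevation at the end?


elevation = 615 + 11 * 5 = 670 m

670 m


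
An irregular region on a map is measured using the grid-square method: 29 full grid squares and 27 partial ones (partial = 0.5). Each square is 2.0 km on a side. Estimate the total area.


effective squares = 29 + 27 * 0.5 = 42.5
area = 42.5 * 4.0 = 170.0 km^2

170.0 km^2


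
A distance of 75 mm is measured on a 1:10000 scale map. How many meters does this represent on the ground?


ground = 75 mm * 10000 / 1000 = 750.0 m

750.0 m


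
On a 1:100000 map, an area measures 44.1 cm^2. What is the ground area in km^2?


ground_area = 44.1 * (100000/100)^2 = 44100000.0 m^2 = 44.1 km^2

44.1 km^2


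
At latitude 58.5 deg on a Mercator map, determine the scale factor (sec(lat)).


SF = 1 / cos(58.5) = 1 / 0.522499 = 1.914

1.914


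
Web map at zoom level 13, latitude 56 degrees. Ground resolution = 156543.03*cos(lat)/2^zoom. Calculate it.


res = 156543.03 * cos(56) / 2^13 = 156543.03 * 0.5591929 / 8192 = 10.69 m/pixel

10.69 m/pixel


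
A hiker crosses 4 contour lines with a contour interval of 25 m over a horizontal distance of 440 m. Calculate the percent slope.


elevation change = 4 * 25 = 100 m
slope = 100 / 440 * 100 = 22.7%

22.7%


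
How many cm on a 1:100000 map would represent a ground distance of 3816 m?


map_cm = 3816 * 100 / 100000 = 3.816 cm ≈ 3.82 cm

3.82 cm


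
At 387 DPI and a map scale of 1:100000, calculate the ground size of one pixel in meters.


pixel_cm = 2.54 / 387 ≈ 0.006563 cm
ground = pixel_cm * 100000 / 100 = 2.54 * 100000 / (387 * 100) = 254000 / 38700 ≈ 6.56 m

6.56 m


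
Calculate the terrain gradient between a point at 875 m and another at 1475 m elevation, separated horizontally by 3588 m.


gradient = (1475 - 875) / 3588 = 600 / 3588 = 0.1672

0.1672


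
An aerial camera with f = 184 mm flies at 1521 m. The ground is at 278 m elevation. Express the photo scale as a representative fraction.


scale = f / (H - h) = 184 mm / 1243 m = 184 / 1243000 = 1:6755

1:6755


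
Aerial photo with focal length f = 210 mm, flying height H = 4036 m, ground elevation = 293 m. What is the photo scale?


scale = f / (H - h) = 210 mm / 3743 m = 210 / 3743000 = 1:17824

1:17824


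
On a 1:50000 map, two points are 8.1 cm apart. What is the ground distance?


ground = 8.1 cm * 50000 / 100 = 4050.0 m = 4.05 km

4.05 km


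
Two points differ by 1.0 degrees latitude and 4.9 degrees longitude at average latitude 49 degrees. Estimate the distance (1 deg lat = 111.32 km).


dlat_km = 1.0 * 111.32 = 111.32
dlon_km = 4.9 * 111.32 * cos(49) ≈ 357.859
dist = sqrt(111.32^2 + 357.859^2) ≈ 374.8 km

374.8 km


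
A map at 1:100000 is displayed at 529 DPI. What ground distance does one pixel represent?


pixel_cm = 2.54 / 529 ≈ 0.004802 cm
ground = pixel_cm * 100000 / 100 = 2.54 * 100000 / (529 * 100) = 254000 / 52900 ≈ 4.8 m

4.8 m


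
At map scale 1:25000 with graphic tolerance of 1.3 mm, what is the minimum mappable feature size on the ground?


ground = 1.3 mm * 25000 / 1000 = 32.5 m

32.5 m


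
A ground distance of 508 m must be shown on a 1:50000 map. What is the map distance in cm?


map_cm = 508 * 100 / 50000 = 1.016 cm ≈ 1.02 cm

1.02 cm


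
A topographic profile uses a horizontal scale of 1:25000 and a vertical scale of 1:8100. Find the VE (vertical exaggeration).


VE = horizontal_scale / vertical_scale = 25000 / 8100 ≈ 3.1

3.1x


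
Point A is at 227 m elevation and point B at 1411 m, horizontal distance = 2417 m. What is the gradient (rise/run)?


gradient = (1411 - 227) / 2417 = 1184 / 2417 = 0.4899

0.4899


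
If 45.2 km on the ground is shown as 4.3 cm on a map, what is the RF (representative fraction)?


ground = 45.2 km = 4520000 cm; RF denominator = ground / map = 4520000 / 4.3 ≈ 1051163; RF = 1:1051163

1:1051163


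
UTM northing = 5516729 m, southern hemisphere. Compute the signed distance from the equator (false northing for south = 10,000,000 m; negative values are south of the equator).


For southern: actual = 5516729 - 10000000 = -4483271 m

-4483271 m


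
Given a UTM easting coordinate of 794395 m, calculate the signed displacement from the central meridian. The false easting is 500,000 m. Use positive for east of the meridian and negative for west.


displacement = 794395 - 500000 = 294395 m

294395 m


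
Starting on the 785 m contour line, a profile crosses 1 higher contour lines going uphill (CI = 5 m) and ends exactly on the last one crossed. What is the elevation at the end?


elevation = 785 + 1 * 5 = 790 m

790 m


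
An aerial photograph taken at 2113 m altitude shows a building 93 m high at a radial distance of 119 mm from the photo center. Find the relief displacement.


d = h * r / H = 93 * 119 / 2113 = 5.24 mm

5.24 mm


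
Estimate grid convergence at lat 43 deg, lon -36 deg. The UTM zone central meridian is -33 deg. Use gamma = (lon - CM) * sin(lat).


gamma = (-36 - -33) * sin(43) = -3 * 0.681998 = -2.046 degrees

-2.046 degrees


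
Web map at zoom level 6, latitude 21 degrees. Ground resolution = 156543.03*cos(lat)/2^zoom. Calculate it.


res = 156543.03 * cos(21) / 2^6 = 156543.03 * 0.93358043 / 64 = 2283.52 m/pixel

2283.52 m/pixel


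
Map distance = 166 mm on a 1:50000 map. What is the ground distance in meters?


ground = 166 mm * 50000 / 1000 = 8300.0 m

8300.0 m


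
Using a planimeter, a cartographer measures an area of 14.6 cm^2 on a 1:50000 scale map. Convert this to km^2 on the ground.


ground_area = 14.6 * (50000/100)^2 = 3650000.0 m^2 = 3.65 km^2

3.65 km^2


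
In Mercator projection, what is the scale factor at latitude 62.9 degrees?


SF = 1 / cos(62.9) = 1 / 0.455545 = 2.195

2.195


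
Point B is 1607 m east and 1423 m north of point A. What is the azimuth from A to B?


az = atan2(1607, 1423) = 48.5 deg
adjusted to 0-360: 48.5 degrees

48.5 degrees


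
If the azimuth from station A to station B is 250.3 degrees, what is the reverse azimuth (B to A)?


back azimuth = (250.3 + 180) mod 360 = 70.3 degrees

70.3 degrees


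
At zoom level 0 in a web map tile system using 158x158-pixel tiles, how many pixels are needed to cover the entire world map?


tiles per axis = 2^0 = 1
total tiles = 1^2 = 1
pixels per axis = 1 * 158 = 158
total pixels = 158^2 = 24964

24964 pixels


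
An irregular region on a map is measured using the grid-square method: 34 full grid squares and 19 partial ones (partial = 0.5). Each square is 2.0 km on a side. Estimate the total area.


effective squares = 34 + 19 * 0.5 = 43.5
area = 43.5 * 4.0 = 174.0 km^2

174.0 km^2


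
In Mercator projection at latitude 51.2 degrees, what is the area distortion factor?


area_distortion = 1/cos^2(51.2) = 2.547

2.547


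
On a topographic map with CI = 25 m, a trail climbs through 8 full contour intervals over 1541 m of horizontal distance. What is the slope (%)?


elevation change = 8 * 25 = 200 m
slope = 200 / 1541 * 100 = 13.0%

13.0%


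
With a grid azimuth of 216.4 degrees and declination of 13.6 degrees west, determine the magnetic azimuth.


magnetic azimuth = grid azimuth - declination (east +ve)
mag_az = 216.4 - -13.6 = 230.0 degrees

230.0 degrees


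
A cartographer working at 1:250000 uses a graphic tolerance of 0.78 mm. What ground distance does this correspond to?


ground = 0.78 mm * 250000 / 1000 = 195.0 m

195.0 m


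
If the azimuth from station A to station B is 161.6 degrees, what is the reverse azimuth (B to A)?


back azimuth = (161.6 + 180) mod 360 = 341.6 degrees

341.6 degrees


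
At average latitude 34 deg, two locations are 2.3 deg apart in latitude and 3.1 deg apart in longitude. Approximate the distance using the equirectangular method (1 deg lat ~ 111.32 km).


dlat_km = 2.3 * 111.32 = 256.036
dlon_km = 3.1 * 111.32 * cos(34) ≈ 286.094
dist = sqrt(256.036^2 + 286.094^2) ≈ 383.9 km

383.9 km


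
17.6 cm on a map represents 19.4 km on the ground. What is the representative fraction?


ground = 19.4 km = 1940000 cm; RF denominator = ground / map = 1940000 / 17.6 ≈ 110227; RF = 1:110227

1:110227


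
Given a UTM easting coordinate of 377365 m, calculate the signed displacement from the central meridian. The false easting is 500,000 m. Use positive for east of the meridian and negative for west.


displacement = 377365 - 500000 = -122635 m

-122635 m


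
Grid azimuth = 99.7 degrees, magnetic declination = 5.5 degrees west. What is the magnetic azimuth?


magnetic azimuth = grid azimuth - declination (east +ve)
mag_az = 99.7 - -5.5 = 105.2 degrees

105.2 degrees


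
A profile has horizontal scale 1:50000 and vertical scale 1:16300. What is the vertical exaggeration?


VE = horizontal_scale / vertical_scale = 50000 / 16300 ≈ 3.1

3.1x


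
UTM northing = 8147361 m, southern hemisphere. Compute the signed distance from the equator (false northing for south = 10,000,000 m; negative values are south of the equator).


For southern: actual = 8147361 - 10000000 = -1852639 m

-1852639 m


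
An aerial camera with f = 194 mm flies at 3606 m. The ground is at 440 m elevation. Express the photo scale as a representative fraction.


scale = f / (H - h) = 194 mm / 3166 m = 194 / 3166000 = 1:16320

1:16320


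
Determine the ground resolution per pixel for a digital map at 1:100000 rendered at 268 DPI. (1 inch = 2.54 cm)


pixel_cm = 2.54 / 268 ≈ 0.009478 cm
ground = pixel_cm * 100000 / 100 = 2.54 * 100000 / (268 * 100) = 254000 / 26800 ≈ 9.48 m

9.48 m


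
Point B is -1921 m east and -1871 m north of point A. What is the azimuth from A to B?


az = atan2(-1921, -1871) = -134.2 deg
adjusted to 0-360: 225.8 degrees

225.8 degrees


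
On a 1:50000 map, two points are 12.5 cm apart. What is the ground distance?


ground = 12.5 cm * 50000 / 100 = 6250.0 m = 6.25 km

6.25 km


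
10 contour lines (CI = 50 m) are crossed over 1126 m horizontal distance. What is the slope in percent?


elevation change = 10 * 50 = 500 m
slope = 500 / 1126 * 100 = 44.4%

44.4%


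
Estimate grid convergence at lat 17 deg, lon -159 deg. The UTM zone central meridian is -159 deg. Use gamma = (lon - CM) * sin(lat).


gamma = (-159 - -159) * sin(17) = 0 * 0.292372 = 0.0 degrees

0.0 degrees


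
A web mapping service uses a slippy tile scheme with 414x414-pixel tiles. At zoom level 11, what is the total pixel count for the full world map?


tiles per axis = 2^11 = 2048
total tiles = 2048^2 = 4194304
pixels per axis = 2048 * 414 = 847872
total pixels = 847872^2 = 718886928384

718886928384 pixels


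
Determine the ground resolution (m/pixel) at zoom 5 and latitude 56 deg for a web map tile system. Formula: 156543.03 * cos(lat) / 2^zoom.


res = 156543.03 * cos(56) / 2^5 = 156543.03 * 0.5591929 / 32 = 2735.55 m/pixel

2735.55 m/pixel


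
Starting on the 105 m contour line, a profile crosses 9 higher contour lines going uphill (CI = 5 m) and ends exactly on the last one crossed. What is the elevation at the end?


elevation = 105 + 9 * 5 = 150 m

150 m


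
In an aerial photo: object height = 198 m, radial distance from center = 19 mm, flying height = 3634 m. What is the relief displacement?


d = h * r / H = 198 * 19 / 3634 = 1.04 mm

1.04 mm


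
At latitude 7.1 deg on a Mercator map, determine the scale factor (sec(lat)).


SF = 1 / cos(7.1) = 1 / 0.992332 = 1.008

1.008


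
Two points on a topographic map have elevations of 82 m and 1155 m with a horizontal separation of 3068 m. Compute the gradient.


gradient = (1155 - 82) / 3068 = 1073 / 3068 = 0.3497

0.3497


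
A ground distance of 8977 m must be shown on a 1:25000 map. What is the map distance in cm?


map_cm = 8977 * 100 / 25000 = 35.908 cm ≈ 35.91 cm

35.91 cm


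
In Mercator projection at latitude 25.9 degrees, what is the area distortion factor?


area_distortion = 1/cos^2(25.9) = 1.236

1.236


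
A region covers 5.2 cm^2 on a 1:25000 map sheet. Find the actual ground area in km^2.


ground_area = 5.2 * (25000/100)^2 = 325000.0 m^2 = 0.325 km^2

0.325 km^2


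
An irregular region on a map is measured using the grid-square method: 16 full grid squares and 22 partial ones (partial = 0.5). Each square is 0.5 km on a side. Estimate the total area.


effective squares = 16 + 22 * 0.5 = 27.0
area = 27.0 * 0.25 = 6.75 km^2

6.75 km^2


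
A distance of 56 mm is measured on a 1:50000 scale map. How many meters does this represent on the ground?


ground = 56 mm * 50000 / 1000 = 2800.0 m

2800.0 m


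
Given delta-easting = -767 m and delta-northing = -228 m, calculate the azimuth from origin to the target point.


az = atan2(-767, -228) = -106.6 deg
adjusted to 0-360: 253.4 degrees

253.4 degrees


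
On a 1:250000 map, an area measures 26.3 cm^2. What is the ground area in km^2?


ground_area = 26.3 * (250000/100)^2 = 164375000.0 m^2 = 164.375 km^2

164.375 km^2


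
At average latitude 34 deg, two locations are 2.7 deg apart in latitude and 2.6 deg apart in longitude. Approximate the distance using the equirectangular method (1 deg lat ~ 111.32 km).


dlat_km = 2.7 * 111.32 = 300.564
dlon_km = 2.6 * 111.32 * cos(34) ≈ 239.95
dist = sqrt(300.564^2 + 239.95^2) ≈ 384.6 km

384.6 km


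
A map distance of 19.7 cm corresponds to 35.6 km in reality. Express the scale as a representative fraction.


ground = 35.6 km = 3560000 cm; RF denominator = ground / map = 3560000 / 19.7 ≈ 180711; RF = 1:180711

1:180711


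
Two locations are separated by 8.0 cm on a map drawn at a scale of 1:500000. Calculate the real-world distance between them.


ground = 8.0 cm * 500000 / 100 = 40000.0 m = 40.0 km

40.0 km


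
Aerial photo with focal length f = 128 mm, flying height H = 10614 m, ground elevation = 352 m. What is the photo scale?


scale = f / (H - h) = 128 mm / 10262 m = 128 / 10262000 = 1:80172

1:80172


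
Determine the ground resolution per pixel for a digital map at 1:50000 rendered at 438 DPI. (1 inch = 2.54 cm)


pixel_cm = 2.54 / 438 ≈ 0.005799 cm
ground = pixel_cm * 50000 / 100 = 2.54 * 50000 / (438 * 100) = 127000 / 43800 ≈ 2.9 m

2.9 m


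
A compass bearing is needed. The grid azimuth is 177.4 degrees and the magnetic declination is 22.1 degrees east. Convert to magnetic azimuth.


magnetic azimuth = grid azimuth - declination (east +ve)
mag_az = 177.4 - 22.1 = 155.3 degrees

155.3 degrees


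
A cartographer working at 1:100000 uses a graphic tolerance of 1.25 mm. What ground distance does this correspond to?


ground = 1.25 mm * 100000 / 1000 = 125.0 m

125.0 m


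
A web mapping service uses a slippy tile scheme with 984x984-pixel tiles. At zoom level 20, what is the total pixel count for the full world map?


tiles per axis = 2^20 = 1048576
total tiles = 1048576^2 = 1099511627776
pixels per axis = 1048576 * 984 = 1031798784
total pixels = 1031798784^2 = 1064608730663878656

1064608730663878656 pixels


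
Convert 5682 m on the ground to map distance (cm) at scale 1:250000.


map_cm = 5682 * 100 / 250000 = 2.2728 cm ≈ 2.27 cm

2.27 cm


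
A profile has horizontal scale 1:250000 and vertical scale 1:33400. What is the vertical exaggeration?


VE = horizontal_scale / vertical_scale = 250000 / 33400 ≈ 7.5

7.5x


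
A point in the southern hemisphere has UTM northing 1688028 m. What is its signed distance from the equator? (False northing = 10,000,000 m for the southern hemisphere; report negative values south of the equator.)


For southern: actual = 1688028 - 10000000 = -8311972 m

-8311972 m


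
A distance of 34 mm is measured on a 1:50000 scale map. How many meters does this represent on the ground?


ground = 34 mm * 50000 / 1000 = 1700.0 m

1700.0 m


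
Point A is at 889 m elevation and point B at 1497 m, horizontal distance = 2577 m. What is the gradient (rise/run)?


gradient = (1497 - 889) / 2577 = 608 / 2577 = 0.2359

0.2359


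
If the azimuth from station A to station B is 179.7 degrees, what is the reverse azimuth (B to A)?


back azimuth = (179.7 + 180) mod 360 = 359.7 degrees

359.7 degrees


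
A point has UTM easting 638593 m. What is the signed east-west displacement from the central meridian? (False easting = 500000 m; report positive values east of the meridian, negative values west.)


displacement = 638593 - 500000 = 138593 m

138593 m


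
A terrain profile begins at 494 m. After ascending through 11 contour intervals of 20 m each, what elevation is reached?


elevation = 494 + 11 * 20 = 714 m

714 m


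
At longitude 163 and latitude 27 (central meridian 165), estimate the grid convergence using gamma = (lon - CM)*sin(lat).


gamma = (163 - 165) * sin(27) = -2 * 0.45399 = -0.908 degrees

-0.908 degrees


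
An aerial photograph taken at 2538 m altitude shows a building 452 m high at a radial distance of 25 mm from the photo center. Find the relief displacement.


d = h * r / H = 452 * 25 / 2538 = 4.45 mm

4.45 mm


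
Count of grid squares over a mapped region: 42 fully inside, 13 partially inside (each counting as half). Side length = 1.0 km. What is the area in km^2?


effective squares = 42 + 13 * 0.5 = 48.5
area = 48.5 * 1.0 = 48.5 km^2

48.5 km^2


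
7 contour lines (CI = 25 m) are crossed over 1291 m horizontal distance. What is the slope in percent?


elevation change = 7 * 25 = 175 m
slope = 175 / 1291 * 100 = 13.6%

13.6%


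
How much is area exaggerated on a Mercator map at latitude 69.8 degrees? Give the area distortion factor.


area_distortion = 1/cos^2(69.8) = 8.387

8.387


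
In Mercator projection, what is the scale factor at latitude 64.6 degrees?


SF = 1 / cos(64.6) = 1 / 0.428935 = 2.331

2.331


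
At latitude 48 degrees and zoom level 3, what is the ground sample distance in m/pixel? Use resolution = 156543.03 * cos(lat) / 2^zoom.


res = 156543.03 * cos(48) / 2^3 = 156543.03 * 0.66913061 / 8 = 13093.47 m/pixel

13093.47 m/pixel


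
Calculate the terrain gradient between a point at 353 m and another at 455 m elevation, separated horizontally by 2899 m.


gradient = (455 - 353) / 2899 = 102 / 2899 = 0.0352

0.0352


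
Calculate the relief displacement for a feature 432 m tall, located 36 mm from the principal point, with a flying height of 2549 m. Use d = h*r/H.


d = h * r / H = 432 * 36 / 2549 = 6.1 mm

6.1 mm


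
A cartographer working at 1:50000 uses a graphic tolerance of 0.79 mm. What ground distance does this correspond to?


ground = 0.79 mm * 50000 / 1000 = 39.5 m

39.5 m


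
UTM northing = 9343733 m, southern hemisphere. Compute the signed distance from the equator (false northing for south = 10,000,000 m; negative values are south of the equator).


For southern: actual = 9343733 - 10000000 = -656267 m

-656267 m


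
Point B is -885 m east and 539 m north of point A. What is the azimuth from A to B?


az = atan2(-885, 539) = -58.7 deg
adjusted to 0-360: 301.3 degrees

301.3 degrees


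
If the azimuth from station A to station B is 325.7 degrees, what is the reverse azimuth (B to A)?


back azimuth = (325.7 + 180) mod 360 = 145.7 degrees

145.7 degrees


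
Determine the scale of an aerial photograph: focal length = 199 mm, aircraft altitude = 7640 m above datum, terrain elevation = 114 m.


scale = f / (H - h) = 199 mm / 7526 m = 199 / 7526000 = 1:37819

1:37819


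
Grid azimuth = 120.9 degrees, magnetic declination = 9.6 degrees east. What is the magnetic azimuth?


magnetic azimuth = grid azimuth - declination (east +ve)
mag_az = 120.9 - 9.6 = 111.3 degrees

111.3 degrees


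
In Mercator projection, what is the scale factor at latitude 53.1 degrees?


SF = 1 / cos(53.1) = 1 / 0.60042 = 1.666

1.666


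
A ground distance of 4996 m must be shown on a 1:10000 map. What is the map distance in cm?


map_cm = 4996 * 100 / 10000 = 49.96 cm

49.96 cm


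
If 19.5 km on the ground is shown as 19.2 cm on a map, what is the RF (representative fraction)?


ground = 19.5 km = 1950000 cm; RF denominator = ground / map = 1950000 / 19.2 ≈ 101563; RF = 1:101563

1:101563


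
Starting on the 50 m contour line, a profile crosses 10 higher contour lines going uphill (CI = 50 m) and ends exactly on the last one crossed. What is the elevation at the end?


elevation = 50 + 10 * 50 = 550 m

550 m


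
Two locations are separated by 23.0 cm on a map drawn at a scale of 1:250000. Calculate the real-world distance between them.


ground = 23.0 cm * 250000 / 100 = 57500.0 m = 57.5 km

57.5 km


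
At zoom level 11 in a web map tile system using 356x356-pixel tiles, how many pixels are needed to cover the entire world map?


tiles per axis = 2^11 = 2048
total tiles = 2048^2 = 4194304
pixels per axis = 2048 * 356 = 729088
total pixels = 729088^2 = 531569311744

531569311744 pixels


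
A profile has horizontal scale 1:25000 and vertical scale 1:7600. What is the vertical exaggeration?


VE = horizontal_scale / vertical_scale = 25000 / 7600 ≈ 3.3

3.3x


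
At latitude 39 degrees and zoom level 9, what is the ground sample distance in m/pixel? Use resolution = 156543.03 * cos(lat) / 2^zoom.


res = 156543.03 * cos(39) / 2^9 = 156543.03 * 0.77714596 / 512 = 237.61 m/pixel

237.61 m/pixel


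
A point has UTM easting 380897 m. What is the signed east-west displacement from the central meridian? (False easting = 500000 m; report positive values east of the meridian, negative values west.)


displacement = 380897 - 500000 = -119103 m

-119103 m


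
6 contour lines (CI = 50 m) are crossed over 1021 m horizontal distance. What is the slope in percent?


elevation change = 6 * 50 = 300 m
slope = 300 / 1021 * 100 = 29.4%

29.4%


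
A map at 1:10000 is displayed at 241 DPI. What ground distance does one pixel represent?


pixel_cm = 2.54 / 241 ≈ 0.010539 cm
ground = pixel_cm * 10000 / 100 = 2.54 * 10000 / (241 * 100) = 25400 / 24100 ≈ 1.05 m

1.05 m


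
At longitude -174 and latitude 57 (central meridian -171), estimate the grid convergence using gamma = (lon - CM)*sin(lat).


gamma = (-174 - -171) * sin(57) = -3 * 0.838671 = -2.516 degrees

-2.516 degrees


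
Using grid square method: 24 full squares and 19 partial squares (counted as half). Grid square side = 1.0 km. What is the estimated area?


effective squares = 24 + 19 * 0.5 = 33.5
area = 33.5 * 1.0 = 33.5 km^2

33.5 km^2


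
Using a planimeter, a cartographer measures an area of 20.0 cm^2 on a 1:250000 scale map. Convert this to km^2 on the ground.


ground_area = 20.0 * (250000/100)^2 = 125000000.0 m^2 = 125.0 km^2

125.0 km^2


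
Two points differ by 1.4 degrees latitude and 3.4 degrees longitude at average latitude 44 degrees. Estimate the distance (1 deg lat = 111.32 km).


dlat_km = 1.4 * 111.32 = 155.848
dlon_km = 3.4 * 111.32 * cos(44) ≈ 272.261
dist = sqrt(155.848^2 + 272.261^2) ≈ 313.7 km

313.7 km


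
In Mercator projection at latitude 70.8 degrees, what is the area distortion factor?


area_distortion = 1/cos^2(70.8) = 9.246

9.246


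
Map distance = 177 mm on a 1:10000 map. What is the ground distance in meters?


ground = 177 mm * 10000 / 1000 = 1770.0 m

1770.0 m


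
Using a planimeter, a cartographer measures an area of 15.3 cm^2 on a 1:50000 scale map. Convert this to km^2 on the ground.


ground_area = 15.3 * (50000/100)^2 = 3825000.0 m^2 = 3.825 km^2

3.825 km^2


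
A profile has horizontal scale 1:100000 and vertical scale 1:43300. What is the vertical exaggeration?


VE = horizontal_scale / vertical_scale = 100000 / 43300 ≈ 2.3

2.3x


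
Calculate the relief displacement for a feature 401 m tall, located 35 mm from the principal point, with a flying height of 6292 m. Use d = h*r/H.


d = h * r / H = 401 * 35 / 6292 = 2.23 mm

2.23 mm


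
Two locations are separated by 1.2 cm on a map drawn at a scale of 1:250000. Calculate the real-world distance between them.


ground = 1.2 cm * 250000 / 100 = 3000.0 m = 3.0 km

3.0 km


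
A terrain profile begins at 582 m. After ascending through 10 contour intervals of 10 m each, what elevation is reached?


elevation = 582 + 10 * 10 = 682 m

682 m


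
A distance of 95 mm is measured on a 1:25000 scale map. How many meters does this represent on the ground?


ground = 95 mm * 25000 / 1000 = 2375.0 m

2375.0 m


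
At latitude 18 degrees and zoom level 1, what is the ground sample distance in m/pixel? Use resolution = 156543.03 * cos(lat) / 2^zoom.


res = 156543.03 * cos(18) / 2^1 = 156543.03 * 0.95105652 / 2 = 74440.63 m/pixel

74440.63 m/pixel


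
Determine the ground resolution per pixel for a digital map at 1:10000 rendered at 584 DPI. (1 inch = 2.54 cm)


pixel_cm = 2.54 / 584 ≈ 0.004349 cm
ground = pixel_cm * 10000 / 100 = 2.54 * 10000 / (584 * 100) = 25400 / 58400 ≈ 0.43 m

0.43 m


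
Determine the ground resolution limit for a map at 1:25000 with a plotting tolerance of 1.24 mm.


ground = 1.24 mm * 25000 / 1000 = 31.0 m

31.0 m


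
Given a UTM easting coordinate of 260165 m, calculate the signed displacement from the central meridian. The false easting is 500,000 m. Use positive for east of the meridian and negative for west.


displacement = 260165 - 500000 = -239835 m

-239835 m


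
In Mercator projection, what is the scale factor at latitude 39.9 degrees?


SF = 1 / cos(39.9) = 1 / 0.767165 = 1.304

1.304


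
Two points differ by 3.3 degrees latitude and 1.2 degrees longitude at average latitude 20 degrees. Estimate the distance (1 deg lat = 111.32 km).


dlat_km = 3.3 * 111.32 = 367.356
dlon_km = 1.2 * 111.32 * cos(20) ≈ 125.528
dist = sqrt(367.356^2 + 125.528^2) ≈ 388.2 km

388.2 km


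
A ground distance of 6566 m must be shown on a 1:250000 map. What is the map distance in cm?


map_cm = 6566 * 100 / 250000 = 2.6264 cm ≈ 2.63 cm

2.63 cm


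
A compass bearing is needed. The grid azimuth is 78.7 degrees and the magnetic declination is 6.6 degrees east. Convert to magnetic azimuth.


magnetic azimuth = grid azimuth - declination (east +ve)
mag_az = 78.7 - 6.6 = 72.1 degrees

72.1 degrees


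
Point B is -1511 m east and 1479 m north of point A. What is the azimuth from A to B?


az = atan2(-1511, 1479) = -45.6 deg
adjusted to 0-360: 314.4 degrees

314.4 degrees


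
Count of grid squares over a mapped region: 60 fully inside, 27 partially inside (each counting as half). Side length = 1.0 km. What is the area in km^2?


effective squares = 60 + 27 * 0.5 = 73.5
area = 73.5 * 1.0 = 73.5 km^2

73.5 km^2


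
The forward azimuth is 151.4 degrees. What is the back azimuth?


back azimuth = (151.4 + 180) mod 360 = 331.4 degrees

331.4 degrees


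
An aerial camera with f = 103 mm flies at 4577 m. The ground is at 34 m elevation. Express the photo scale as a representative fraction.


scale = f / (H - h) = 103 mm / 4543 m = 103 / 4543000 = 1:44107

1:44107


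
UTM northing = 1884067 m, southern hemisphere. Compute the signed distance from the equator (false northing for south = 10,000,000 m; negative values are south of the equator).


For southern: actual = 1884067 - 10000000 = -8115933 m

-8115933 m


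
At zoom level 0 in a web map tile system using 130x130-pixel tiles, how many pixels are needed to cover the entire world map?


tiles per axis = 2^0 = 1
total tiles = 1^2 = 1
pixels per axis = 1 * 130 = 130
total pixels = 130^2 = 16900

16900 pixels


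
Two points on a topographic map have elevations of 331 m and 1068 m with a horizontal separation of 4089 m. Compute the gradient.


gradient = (1068 - 331) / 4089 = 737 / 4089 = 0.1802

0.1802


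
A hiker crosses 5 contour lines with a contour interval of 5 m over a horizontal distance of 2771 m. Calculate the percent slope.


elevation change = 5 * 5 = 25 m
slope = 25 / 2771 * 100 = 0.9%

0.9%


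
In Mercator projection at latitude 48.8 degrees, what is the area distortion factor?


area_distortion = 1/cos^2(48.8) = 2.305

2.305


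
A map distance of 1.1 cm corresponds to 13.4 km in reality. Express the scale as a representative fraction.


ground = 13.4 km = 1340000 cm; RF denominator = ground / map = 1340000 / 1.1 ≈ 1218182; RF = 1:1218182

1:1218182


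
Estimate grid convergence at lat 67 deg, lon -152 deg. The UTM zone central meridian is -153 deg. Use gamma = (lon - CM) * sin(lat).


gamma = (-152 - -153) * sin(67) = 1 * 0.920505 = 0.921 degrees

0.921 degrees


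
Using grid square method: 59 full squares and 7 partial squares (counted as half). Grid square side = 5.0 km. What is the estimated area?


effective squares = 59 + 7 * 0.5 = 62.5
area = 62.5 * 25.0 = 1562.5 km^2

1562.5 km^2


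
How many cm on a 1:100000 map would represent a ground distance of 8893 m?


map_cm = 8893 * 100 / 100000 = 8.893 cm ≈ 8.89 cm

8.89 cm


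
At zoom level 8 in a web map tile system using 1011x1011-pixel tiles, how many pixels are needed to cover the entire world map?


tiles per axis = 2^8 = 256
total tiles = 256^2 = 65536
pixels per axis = 256 * 1011 = 258816
total pixels = 258816^2 = 66985721856

66985721856 pixels


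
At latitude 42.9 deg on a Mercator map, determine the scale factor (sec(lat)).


SF = 1 / cos(42.9) = 1 / 0.732543 = 1.365

1.365


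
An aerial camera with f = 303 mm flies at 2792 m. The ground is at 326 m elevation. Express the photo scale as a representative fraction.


scale = f / (H - h) = 303 mm / 2466 m = 303 / 2466000 = 1:8139

1:8139


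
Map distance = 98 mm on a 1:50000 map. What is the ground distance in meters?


ground = 98 mm * 50000 / 1000 = 4900.0 m

4900.0 m


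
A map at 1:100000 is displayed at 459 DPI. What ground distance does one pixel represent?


pixel_cm = 2.54 / 459 ≈ 0.005534 cm
ground = pixel_cm * 100000 / 100 = 2.54 * 100000 / (459 * 100) = 254000 / 45900 ≈ 5.53 m

5.53 m


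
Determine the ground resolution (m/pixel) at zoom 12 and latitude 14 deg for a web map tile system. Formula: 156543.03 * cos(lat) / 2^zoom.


res = 156543.03 * cos(14) / 2^12 = 156543.03 * 0.97029573 / 4096 = 37.08 m/pixel

37.08 m/pixel


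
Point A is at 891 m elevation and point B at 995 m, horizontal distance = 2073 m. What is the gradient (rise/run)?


gradient = (995 - 891) / 2073 = 104 / 2073 = 0.0502

0.0502


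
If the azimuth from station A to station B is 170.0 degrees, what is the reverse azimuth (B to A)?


back azimuth = (170.0 + 180) mod 360 = 350.0 degrees

350.0 degrees


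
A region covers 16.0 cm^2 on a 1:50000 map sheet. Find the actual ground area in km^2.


ground_area = 16.0 * (50000/100)^2 = 4000000.0 m^2 = 4.0 km^2

4.0 km^2


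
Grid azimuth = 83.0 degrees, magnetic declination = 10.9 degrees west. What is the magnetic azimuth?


magnetic azimuth = grid azimuth - declination (east +ve)
mag_az = 83.0 - -10.9 = 93.9 degrees

93.9 degrees


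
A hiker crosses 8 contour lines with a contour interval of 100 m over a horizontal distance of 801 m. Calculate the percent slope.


elevation change = 8 * 100 = 800 m
slope = 800 / 801 * 100 = 99.9%

99.9%


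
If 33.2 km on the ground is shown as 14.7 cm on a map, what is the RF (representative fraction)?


ground = 33.2 km = 3320000 cm; RF denominator = ground / map = 3320000 / 14.7 ≈ 225850; RF = 1:225850

1:225850


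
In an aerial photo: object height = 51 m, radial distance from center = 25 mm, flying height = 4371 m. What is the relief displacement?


d = h * r / H = 51 * 25 / 4371 = 0.29 mm

0.29 mm


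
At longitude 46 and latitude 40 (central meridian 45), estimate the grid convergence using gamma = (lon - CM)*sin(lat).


gamma = (46 - 45) * sin(40) = 1 * 0.642788 = 0.643 degrees

0.643 degrees


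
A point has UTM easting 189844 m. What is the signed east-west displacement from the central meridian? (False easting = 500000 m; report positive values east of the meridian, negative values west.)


displacement = 189844 - 500000 = -310156 m

-310156 m


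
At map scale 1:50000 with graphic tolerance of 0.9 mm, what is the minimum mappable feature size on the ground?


ground = 0.9 mm * 50000 / 1000 = 45.0 m

45.0 m


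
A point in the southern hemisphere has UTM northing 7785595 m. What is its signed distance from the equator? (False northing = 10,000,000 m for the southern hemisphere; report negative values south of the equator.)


For southern: actual = 7785595 - 10000000 = -2214405 m

-2214405 m


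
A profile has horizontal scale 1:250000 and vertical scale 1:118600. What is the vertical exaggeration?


VE = horizontal_scale / vertical_scale = 250000 / 118600 ≈ 2.1

2.1x


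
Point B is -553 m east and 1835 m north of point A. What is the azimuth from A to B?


az = atan2(-553, 1835) = -16.8 deg
adjusted to 0-360: 343.2 degrees

343.2 degrees


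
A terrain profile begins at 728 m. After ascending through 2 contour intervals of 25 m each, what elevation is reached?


elevation = 728 + 2 * 25 = 778 m

778 m
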